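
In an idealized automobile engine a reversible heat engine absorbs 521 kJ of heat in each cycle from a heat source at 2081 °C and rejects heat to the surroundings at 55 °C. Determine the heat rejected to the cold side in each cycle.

T_H = 2081 °C → 2081 + 273.15 = 2354.15 K.
T_C = 55 °C → 55 + 273.15 = 328.15 K.
For a reversible engine, η = 1 − T_C/T_H = 1 − 328.15/2354.15 = 0.8606.
For a reversible cycle Q_C/Q_H = T_C/T_H, so Q_C = 521 × 328.15/2354.15 = 72.6 kJ.

Q_C ≈ 72.6 kJ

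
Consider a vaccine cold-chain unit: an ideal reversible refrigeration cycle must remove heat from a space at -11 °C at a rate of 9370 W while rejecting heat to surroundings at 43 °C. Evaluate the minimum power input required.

Ẇ_in ≈ 1930 W

T_H = 43 °C → 43 + 273.15 = 316.15 K.
T_C = -11 °C → -11 + 273.15 = 262.15 K.
Carnot COP: COP_R = T_C/(T_H − T_C) = 262.15/54.00 = 4.8546.
W = Q_C/COP_R = 9370/4.8546 = 1930 W.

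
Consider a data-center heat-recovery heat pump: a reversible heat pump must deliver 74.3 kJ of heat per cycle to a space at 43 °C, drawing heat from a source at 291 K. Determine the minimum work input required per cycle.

W_in ≈ 5.911 kJ

T_H = 43 °C → 43 + 273.15 = 316.15 K.
For a reversible heat pump, COP_HP = T_H/(T_H − T_C) = 316.15/25.15 = 12.5706.
W = Q_H/COP_HP = 74.3/12.5706 = 5.911 kJ.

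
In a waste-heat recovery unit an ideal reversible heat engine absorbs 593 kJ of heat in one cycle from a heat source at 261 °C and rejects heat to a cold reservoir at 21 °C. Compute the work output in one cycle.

T_H = 261 °C → 261 + 273.15 = 534.15 K.
T_C = 21 °C → 21 + 273.15 = 294.15 K.
η_rev = 1 − T_C/T_H = 1 − 294.15/534.15 = 0.4493.
W = η·Q_H = 0.4493 × 593 = 266 kJ.

W ≈ 266 kJ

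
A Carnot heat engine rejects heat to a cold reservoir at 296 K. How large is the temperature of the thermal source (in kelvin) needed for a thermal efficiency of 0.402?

T_H ≈ 495 K

From η = 1 − T_C/T_H, solving for T_H gives T_H = T_C/(1 − η) = 296.00/(1 − 0.402) = 495 K.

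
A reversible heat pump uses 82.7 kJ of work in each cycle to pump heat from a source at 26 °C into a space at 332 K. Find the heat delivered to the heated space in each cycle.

T_C = 26 °C → 26 + 273.15 = 299.15 K.
COP_HP = T_H/(T_H − T_C) = 332.00/32.85 = 10.1065.
Q_H = COP_HP · W = 10.1065 × 82.7 = 836 kJ.

Q_H ≈ 836 kJ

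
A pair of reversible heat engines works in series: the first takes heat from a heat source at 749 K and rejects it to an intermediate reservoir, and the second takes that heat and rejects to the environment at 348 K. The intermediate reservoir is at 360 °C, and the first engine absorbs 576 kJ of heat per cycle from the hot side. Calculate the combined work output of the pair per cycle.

W_total ≈ 308 kJ

Two reversible stages in series are equivalent to a single Carnot engine between T_H and T_C, so η_total = 1 − T_C/T_H = 1 − 348.00/749.00 = 0.5354.
W_total = η_total · Q_H = 0.5354 × 576 = 308 kJ.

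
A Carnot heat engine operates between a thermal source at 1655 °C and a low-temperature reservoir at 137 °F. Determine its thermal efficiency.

T_H = 1655 °C → 1655 + 273.15 = 1928.15 K.
T_C = 137 °F → (137 − 32) × 5/9 = 58.33 °C = 331.48 K.
Since the cycle is reversible, η = 1 − T_C/T_H = 1 − 331.48/1928.15 = 0.828.

η ≈ 0.828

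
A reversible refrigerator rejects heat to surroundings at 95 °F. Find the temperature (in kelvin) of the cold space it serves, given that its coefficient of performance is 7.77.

T_C ≈ 273 K

T_H = 95 °F → (95 − 32) × 5/9 = 35.00 °C = 308.15 K.
COP_R = T_C/(T_H − T_C) ⇒ T_C = T_H·COP_R/(1 + COP_R) = 308.15 × 7.77/(1 + 7.77) = 273 K.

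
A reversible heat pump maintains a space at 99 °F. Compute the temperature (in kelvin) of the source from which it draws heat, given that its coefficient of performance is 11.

T_C ≈ 282 K

T_H = 99 °F → (99 − 32) × 5/9 = 37.22 °C = 310.37 K.
COP_HP = T_H/(T_H − T_C) ⇒ T_C = T_H·(COP_HP − 1)/COP_HP = 310.37 × (11 − 1)/11 = 282 K.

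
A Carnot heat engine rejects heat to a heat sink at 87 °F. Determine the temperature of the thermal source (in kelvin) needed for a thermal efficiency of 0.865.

T_C = 87 °F → (87 − 32) × 5/9 = 30.56 °C = 303.71 K.
From η = 1 − T_C/T_H, solving for T_H gives T_H = T_C/(1 − η) = 303.71/(1 − 0.865) = 2250 K.

T_H ≈ 2250 K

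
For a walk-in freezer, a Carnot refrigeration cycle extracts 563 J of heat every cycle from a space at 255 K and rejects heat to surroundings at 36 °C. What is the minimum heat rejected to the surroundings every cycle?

Q_H ≈ 683 J

T_H = 36 °C → 36 + 273.15 = 309.15 K.
For a reversible cycle Q_H/Q_C = T_H/T_C, so Q_H = Q_C·T_H/T_C = 563 × 309.15/255.00 = 683 J.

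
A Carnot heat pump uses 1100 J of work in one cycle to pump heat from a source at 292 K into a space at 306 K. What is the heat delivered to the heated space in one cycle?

Q_H ≈ 24000 J

For a reversible heat pump, COP_HP = T_H/(T_H − T_C) = 306.00/14.00 = 21.8571.
Q_H = COP_HP · W = 21.8571 × 1100 = 24000 J.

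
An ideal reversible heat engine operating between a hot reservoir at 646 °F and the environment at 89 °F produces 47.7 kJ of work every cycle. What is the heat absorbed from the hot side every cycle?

Q_H ≈ 94.7 kJ

T_H = 646 °F → (646 − 32) × 5/9 = 341.11 °C = 614.26 K.
T_C = 89 °F → (89 − 32) × 5/9 = 31.67 °C = 304.82 K.
η_rev = 1 − T_C/T_H = 1 − 304.82/614.26 = 0.5038.
Q_H = W/η = 47.7/0.5038 = 94.7 kJ.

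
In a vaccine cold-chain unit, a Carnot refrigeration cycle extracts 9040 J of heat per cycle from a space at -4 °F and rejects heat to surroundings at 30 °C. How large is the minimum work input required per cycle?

T_H = 30 °C → 30 + 273.15 = 303.15 K.
T_C = -4 °F → (-4 − 32) × 5/9 = -20.00 °C = 253.15 K.
Carnot COP: COP_R = T_C/(T_H − T_C) = 253.15/50.00 = 5.0630.
W = Q_C/COP_R = 9040/5.0630 = 1786 J.

W_in ≈ 1786 J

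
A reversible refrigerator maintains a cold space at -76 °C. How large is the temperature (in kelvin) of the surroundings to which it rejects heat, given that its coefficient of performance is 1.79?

T_H ≈ 307.3 K

T_C = -76 °C → -76 + 273.15 = 197.15 K.
COP_R = T_C/(T_H − T_C) ⇒ T_H = T_C·(1 + 1/COP_R) = 197.15 × (1 + 1/1.79) = 307.3 K.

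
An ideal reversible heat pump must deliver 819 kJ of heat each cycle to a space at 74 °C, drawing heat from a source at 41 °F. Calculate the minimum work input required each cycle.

W_in ≈ 163 kJ

T_H = 74 °C → 74 + 273.15 = 347.15 K.
T_C = 41 °F → (41 − 32) × 5/9 = 5.00 °C = 278.15 K.
Reversible heating COP: COP_HP = T_H/(T_H − T_C) = 347.15/69.00 = 5.0312.
W = Q_H/COP_HP = 819/5.0312 = 163 kJ.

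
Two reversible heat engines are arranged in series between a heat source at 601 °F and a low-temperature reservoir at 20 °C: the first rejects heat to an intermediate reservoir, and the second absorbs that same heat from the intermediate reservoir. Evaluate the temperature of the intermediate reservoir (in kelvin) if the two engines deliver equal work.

T_m ≈ 441.2 K

T_H = 601 °F → (601 − 32) × 5/9 = 316.11 °C = 589.26 K.
T_C = 20 °C → 20 + 273.15 = 293.15 K.
For reversible stages Q_m = Q_H·(T_m/T_H). Setting W₁ = Q_H(1 − T_m/T_H) equal to W₂ = Q_m(1 − T_C/T_m) = Q_H·(T_m − T_C)/T_H gives T_H − T_m = T_m − T_C, so T_m = (T_H + T_C)/2 = (589.26 + 293.15)/2 = 441.2 K.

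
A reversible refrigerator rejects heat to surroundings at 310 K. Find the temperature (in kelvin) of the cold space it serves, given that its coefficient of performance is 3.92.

COP_R = T_C/(T_H − T_C) ⇒ T_C = T_H·COP_R/(1 + COP_R) = 310.00 × 3.92/(1 + 3.92) = 247 K.

T_C ≈ 247 K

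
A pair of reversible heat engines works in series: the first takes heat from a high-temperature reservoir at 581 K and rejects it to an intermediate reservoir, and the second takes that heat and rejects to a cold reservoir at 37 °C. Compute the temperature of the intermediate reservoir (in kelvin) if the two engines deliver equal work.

T_C = 37 °C → 37 + 273.15 = 310.15 K.
For reversible stages Q_m = Q_H·(T_m/T_H). Setting W₁ = Q_H(1 − T_m/T_H) equal to W₂ = Q_m(1 − T_C/T_m) = Q_H·(T_m − T_C)/T_H gives T_H − T_m = T_m − T_C, so T_m = (T_H + T_C)/2 = (581.00 + 310.15)/2 = 446 K.

T_m ≈ 446 K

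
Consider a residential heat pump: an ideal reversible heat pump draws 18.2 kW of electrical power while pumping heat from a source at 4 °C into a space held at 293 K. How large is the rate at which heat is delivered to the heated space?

Q̇_H ≈ 336 kW

T_C = 4 °C → 4 + 273.15 = 277.15 K.
The Carnot heat-pump COP is COP_HP = T_H/(T_H − T_C) = 293.00/15.85 = 18.4858.
Q_H = COP_HP · W = 18.4858 × 18.2 = 336 kW.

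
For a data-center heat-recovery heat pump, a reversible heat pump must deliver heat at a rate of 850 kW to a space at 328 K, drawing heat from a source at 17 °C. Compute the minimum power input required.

Ẇ_in ≈ 98.1 kW

T_C = 17 °C → 17 + 273.15 = 290.15 K.
For a reversible heat pump, COP_HP = T_H/(T_H − T_C) = 328.00/37.85 = 8.6658.
W = Q_H/COP_HP = 850/8.6658 = 98.1 kW.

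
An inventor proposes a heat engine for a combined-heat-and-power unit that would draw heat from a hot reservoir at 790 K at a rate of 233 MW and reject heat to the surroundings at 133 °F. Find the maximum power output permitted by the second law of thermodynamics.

T_C = 133 °F → (133 − 32) × 5/9 = 56.11 °C = 329.26 K.
No engine can exceed the Carnot limit: η_max = 1 − T_C/T_H = 1 − 329.26/790.00 = 0.5832.
W_max = η_max · Q_H = 0.5832 × 233 = 136 MW.

Ẇ_max ≈ 136 MW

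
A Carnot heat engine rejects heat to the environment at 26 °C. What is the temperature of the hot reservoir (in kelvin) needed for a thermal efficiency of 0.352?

T_H ≈ 462 K

T_C = 26 °C → 26 + 273.15 = 299.15 K.
From η = 1 − T_C/T_H, solving for T_H gives T_H = T_C/(1 − η) = 299.15/(1 − 0.352) = 462 K.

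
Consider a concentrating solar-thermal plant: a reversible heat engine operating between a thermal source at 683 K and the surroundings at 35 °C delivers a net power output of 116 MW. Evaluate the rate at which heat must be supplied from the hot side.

Q̇_H ≈ 211.4 MW

T_C = 35 °C → 35 + 273.15 = 308.15 K.
η_rev = 1 − T_C/T_H = 1 − 308.15/683.00 = 0.5488.
Q_H = W/η = 116/0.5488 = 211.4 MW.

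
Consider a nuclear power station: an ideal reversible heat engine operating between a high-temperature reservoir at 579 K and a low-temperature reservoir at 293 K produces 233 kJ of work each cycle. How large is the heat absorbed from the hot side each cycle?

Q_H ≈ 472 kJ

Carnot efficiency: η = 1 − T_C/T_H = 1 − 293.00/579.00 = 0.4940.
Q_H = W/η = 233/0.4940 = 472 kJ.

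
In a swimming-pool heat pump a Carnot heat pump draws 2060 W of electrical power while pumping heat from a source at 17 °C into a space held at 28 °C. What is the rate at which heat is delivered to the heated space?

Q̇_H ≈ 56400 W

T_H = 28 °C → 28 + 273.15 = 301.15 K.
T_C = 17 °C → 17 + 273.15 = 290.15 K.
The Carnot heat-pump COP is COP_HP = T_H/(T_H − T_C) = 301.15/11.00 = 27.3773.
Q_H = COP_HP · W = 27.3773 × 2060 = 56400 W.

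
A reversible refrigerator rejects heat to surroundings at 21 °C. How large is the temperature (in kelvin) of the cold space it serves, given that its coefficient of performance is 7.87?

T_C ≈ 261 K

T_H = 21 °C → 21 + 273.15 = 294.15 K.
COP_R = T_C/(T_H − T_C) ⇒ T_C = T_H·COP_R/(1 + COP_R) = 294.15 × 7.87/(1 + 7.87) = 261 K.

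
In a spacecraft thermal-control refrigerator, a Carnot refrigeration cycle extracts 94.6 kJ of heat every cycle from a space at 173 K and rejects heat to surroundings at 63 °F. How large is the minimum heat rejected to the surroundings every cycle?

Q_H ≈ 158.8 kJ

T_H = 63 °F → (63 − 32) × 5/9 = 17.22 °C = 290.37 K.
For a reversible cycle Q_H/Q_C = T_H/T_C, so Q_H = Q_C·T_H/T_C = 94.6 × 290.37/173.00 = 158.8 kJ.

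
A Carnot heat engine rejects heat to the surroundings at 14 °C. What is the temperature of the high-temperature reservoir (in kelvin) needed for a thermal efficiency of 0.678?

T_C = 14 °C → 14 + 273.15 = 287.15 K.
From η = 1 − T_C/T_H, solving for T_H gives T_H = T_C/(1 − η) = 287.15/(1 − 0.678) = 892 K.

T_H ≈ 892 K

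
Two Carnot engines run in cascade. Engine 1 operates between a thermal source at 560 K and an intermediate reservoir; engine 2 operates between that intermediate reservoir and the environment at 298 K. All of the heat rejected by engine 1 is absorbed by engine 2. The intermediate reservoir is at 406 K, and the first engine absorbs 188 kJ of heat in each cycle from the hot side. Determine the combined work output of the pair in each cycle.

Two reversible stages in series are equivalent to a single Carnot engine between T_H and T_C, so η_total = 1 − T_C/T_H = 1 − 298.00/560.00 = 0.4679.
W_total = η_total · Q_H = 0.4679 × 188 = 88.0 kJ.

W_total ≈ 88.0 kJ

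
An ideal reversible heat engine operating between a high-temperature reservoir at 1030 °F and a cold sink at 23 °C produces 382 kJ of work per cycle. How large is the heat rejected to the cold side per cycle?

Q_C ≈ 213 kJ

T_H = 1030 °F → (1030 − 32) × 5/9 = 554.44 °C = 827.59 K.
T_C = 23 °C → 23 + 273.15 = 296.15 K.
η_rev = 1 − T_C/T_H = 1 − 296.15/827.59 = 0.6422.
Since Q_C/Q_H = T_C/T_H and Q_H = W/η, Q_C = W·T_C/(T_H − T_C) = 382 × 296.15/531.44 = 213 kJ.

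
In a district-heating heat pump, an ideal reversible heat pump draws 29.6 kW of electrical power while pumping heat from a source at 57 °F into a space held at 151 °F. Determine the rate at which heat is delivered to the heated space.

T_H = 151 °F → (151 − 32) × 5/9 = 66.11 °C = 339.26 K.
T_C = 57 °F → (57 − 32) × 5/9 = 13.89 °C = 287.04 K.
The Carnot heat-pump COP is COP_HP = T_H/(T_H − T_C) = 339.26/52.22 = 6.4965.
Q_H = COP_HP · W = 6.4965 × 29.6 = 192 kW.

Q̇_H ≈ 192 kW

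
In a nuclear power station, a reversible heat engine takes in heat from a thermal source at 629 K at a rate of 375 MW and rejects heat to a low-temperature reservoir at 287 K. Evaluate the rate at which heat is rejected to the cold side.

Q̇_C ≈ 171 MW

Carnot efficiency: η = 1 − T_C/T_H = 1 − 287.00/629.00 = 0.5437.
For a reversible cycle Q_C/Q_H = T_C/T_H, so Q_C = 375 × 287.00/629.00 = 171 MW.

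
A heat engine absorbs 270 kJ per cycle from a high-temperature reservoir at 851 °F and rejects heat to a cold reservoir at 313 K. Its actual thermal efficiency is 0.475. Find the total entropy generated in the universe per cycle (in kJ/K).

ΔS_univ ≈ 0.0821 kJ/K

T_H = 851 °F → (851 − 32) × 5/9 = 455.00 °C = 728.15 K.
W = η·Q_H = 0.475 × 270 = 128.2 kJ, so Q_C = Q_H − W = 141.8 kJ.
The hot reservoir loses entropy Q_H/T_H = 270/728.15 = 0.3708 kJ/K; the cold reservoir gains Q_C/T_C = 141.8/313.00 = 0.4529 kJ/K.
ΔS_univ = −Q_H/T_H + Q_C/T_C = 0.0821 kJ/K (> 0, since η = 0.475 < η_Carnot = 0.570).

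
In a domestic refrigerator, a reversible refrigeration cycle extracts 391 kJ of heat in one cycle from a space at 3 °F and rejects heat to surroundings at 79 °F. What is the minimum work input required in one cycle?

T_H = 79 °F → (79 − 32) × 5/9 = 26.11 °C = 299.26 K.
T_C = 3 °F → (3 − 32) × 5/9 = -16.11 °C = 257.04 K.
COP_R = T_C/(T_H − T_C) = 257.04/42.22 = 6.0878.
W = Q_C/COP_R = 391/6.0878 = 64.23 kJ.

W_in ≈ 64.23 kJ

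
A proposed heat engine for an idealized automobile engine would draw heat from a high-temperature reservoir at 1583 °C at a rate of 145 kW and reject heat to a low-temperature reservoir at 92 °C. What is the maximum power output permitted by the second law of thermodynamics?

Ẇ_max ≈ 116.5 kW

T_H = 1583 °C → 1583 + 273.15 = 1856.15 K.
T_C = 92 °C → 92 + 273.15 = 365.15 K.
No engine can exceed the Carnot limit: η_max = 1 − T_C/T_H = 1 − 365.15/1856.15 = 0.8033.
W_max = η_max · Q_H = 0.8033 × 145 = 116.5 kW.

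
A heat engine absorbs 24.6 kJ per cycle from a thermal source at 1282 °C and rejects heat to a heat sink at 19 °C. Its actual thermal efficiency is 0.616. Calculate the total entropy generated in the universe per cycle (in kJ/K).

ΔS_univ ≈ 0.0165 kJ/K

T_H = 1282 °C → 1282 + 273.15 = 1555.15 K.
T_C = 19 °C → 19 + 273.15 = 292.15 K.
W = η·Q_H = 0.616 × 24.6 = 15.15 kJ, so Q_C = Q_H − W = 9.446 kJ.
Entropy balance on the reservoirs: −Q_H/T_H = -0.01582 kJ/K, +Q_C/T_C = 0.03233 kJ/K.
ΔS_univ = −Q_H/T_H + Q_C/T_C = 0.0165 kJ/K (> 0, since η = 0.616 < η_Carnot = 0.812).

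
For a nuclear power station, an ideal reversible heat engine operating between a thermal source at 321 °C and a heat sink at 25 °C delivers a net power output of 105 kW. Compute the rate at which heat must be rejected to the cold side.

Q̇_C ≈ 105.8 kW

T_H = 321 °C → 321 + 273.15 = 594.15 K.
T_C = 25 °C → 25 + 273.15 = 298.15 K.
For a reversible engine, η = 1 − T_C/T_H = 1 − 298.15/594.15 = 0.4982.
Since Q_C/Q_H = T_C/T_H and Q_H = W/η, Q_C = W·T_C/(T_H − T_C) = 105 × 298.15/296.00 = 105.8 kW.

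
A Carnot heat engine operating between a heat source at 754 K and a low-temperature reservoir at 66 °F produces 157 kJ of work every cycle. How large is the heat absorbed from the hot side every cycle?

T_C = 66 °F → (66 − 32) × 5/9 = 18.89 °C = 292.04 K.
For a reversible engine, η = 1 − T_C/T_H = 1 − 292.04/754.00 = 0.6127.
Q_H = W/η = 157/0.6127 = 256.3 kJ.

Q_H ≈ 256.3 kJ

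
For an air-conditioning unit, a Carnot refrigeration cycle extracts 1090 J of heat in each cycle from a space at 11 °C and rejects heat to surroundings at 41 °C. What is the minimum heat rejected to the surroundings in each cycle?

T_H = 41 °C → 41 + 273.15 = 314.15 K.
T_C = 11 °C → 11 + 273.15 = 284.15 K.
For a reversible cycle Q_H/Q_C = T_H/T_C, so Q_H = Q_C·T_H/T_C = 1090 × 314.15/284.15 = 1210 J.

Q_H ≈ 1210 J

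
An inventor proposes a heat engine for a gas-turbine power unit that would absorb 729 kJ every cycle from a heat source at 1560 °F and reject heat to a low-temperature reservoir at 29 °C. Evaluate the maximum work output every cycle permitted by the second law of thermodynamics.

T_H = 1560 °F → (1560 − 32) × 5/9 = 848.89 °C = 1122.04 K.
T_C = 29 °C → 29 + 273.15 = 302.15 K.
The upper bound on efficiency is η_max = 1 − T_C/T_H = 1 − 302.15/1122.04 = 0.7307.
W_max = η_max · Q_H = 0.7307 × 729 = 533 kJ.

W_max ≈ 533 kJ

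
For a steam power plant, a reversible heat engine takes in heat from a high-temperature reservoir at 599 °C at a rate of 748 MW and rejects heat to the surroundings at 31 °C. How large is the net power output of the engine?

Ẇ ≈ 487 MW

T_H = 599 °C → 599 + 273.15 = 872.15 K.
T_C = 31 °C → 31 + 273.15 = 304.15 K.
The Carnot efficiency is η = 1 − T_C/T_H = 1 − 304.15/872.15 = 0.6513.
W = η·Q_H = 0.6513 × 748 = 487 MW.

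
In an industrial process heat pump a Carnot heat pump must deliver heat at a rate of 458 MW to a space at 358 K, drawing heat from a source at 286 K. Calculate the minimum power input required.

Ẇ_in ≈ 92.1 MW

For a reversible heat pump, COP_HP = T_H/(T_H − T_C) = 358.00/72.00 = 4.9722.
W = Q_H/COP_HP = 458/4.9722 = 92.1 MW.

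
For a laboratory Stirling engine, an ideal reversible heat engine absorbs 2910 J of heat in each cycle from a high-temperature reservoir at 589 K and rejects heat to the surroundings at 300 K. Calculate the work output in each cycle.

W ≈ 1430 J

Carnot efficiency: η = 1 − T_C/T_H = 1 − 300.00/589.00 = 0.4907.
W = η·Q_H = 0.4907 × 2910 = 1430 J.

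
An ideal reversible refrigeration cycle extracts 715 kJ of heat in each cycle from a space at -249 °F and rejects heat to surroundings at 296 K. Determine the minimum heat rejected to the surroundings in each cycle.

T_C = -249 °F → (-249 − 32) × 5/9 = -156.11 °C = 117.04 K.
For a reversible cycle Q_H/Q_C = T_H/T_C, so Q_H = Q_C·T_H/T_C = 715 × 296.00/117.04 = 1810 kJ.

Q_H ≈ 1810 kJ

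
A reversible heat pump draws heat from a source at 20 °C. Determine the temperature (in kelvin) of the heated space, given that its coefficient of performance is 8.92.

T_H ≈ 330.2 K

T_C = 20 °C → 20 + 273.15 = 293.15 K.
COP_HP = T_H/(T_H − T_C) ⇒ T_H = T_C·COP_HP/(COP_HP − 1) = 293.15 × 8.92/(8.92 − 1) = 330.2 K.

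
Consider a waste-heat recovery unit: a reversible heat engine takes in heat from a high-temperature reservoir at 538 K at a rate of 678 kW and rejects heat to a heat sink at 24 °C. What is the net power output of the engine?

Ẇ ≈ 304 kW

T_C = 24 °C → 24 + 273.15 = 297.15 K.
For a reversible engine, η = 1 − T_C/T_H = 1 − 297.15/538.00 = 0.4477.
W = η·Q_H = 0.4477 × 678 = 304 kW.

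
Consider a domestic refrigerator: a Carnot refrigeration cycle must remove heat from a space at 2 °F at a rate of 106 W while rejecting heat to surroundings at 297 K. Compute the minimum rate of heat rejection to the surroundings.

T_C = 2 °F → (2 − 32) × 5/9 = -16.67 °C = 256.48 K.
For a reversible cycle Q_H/Q_C = T_H/T_C, so Q_H = Q_C·T_H/T_C = 106 × 297.00/256.48 = 122.7 W.

Q̇_H ≈ 122.7 W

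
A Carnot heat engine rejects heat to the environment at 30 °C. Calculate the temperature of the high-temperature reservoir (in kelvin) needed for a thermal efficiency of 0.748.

T_H ≈ 1203 K

T_C = 30 °C → 30 + 273.15 = 303.15 K.
From η = 1 − T_C/T_H, solving for T_H gives T_H = T_C/(1 − η) = 303.15/(1 − 0.748) = 1203 K.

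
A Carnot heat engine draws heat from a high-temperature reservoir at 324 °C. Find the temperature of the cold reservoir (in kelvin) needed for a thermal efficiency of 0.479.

T_H = 324 °C → 324 + 273.15 = 597.15 K.
From η = 1 − T_C/T_H, T_C = T_H·(1 − η) = 597.15 × (1 − 0.479) = 311 K.

T_C ≈ 311 K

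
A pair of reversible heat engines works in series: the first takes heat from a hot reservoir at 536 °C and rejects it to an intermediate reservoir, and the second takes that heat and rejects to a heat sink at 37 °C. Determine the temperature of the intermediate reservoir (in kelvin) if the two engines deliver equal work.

T_H = 536 °C → 536 + 273.15 = 809.15 K.
T_C = 37 °C → 37 + 273.15 = 310.15 K.
For reversible stages Q_m = Q_H·(T_m/T_H). Setting W₁ = Q_H(1 − T_m/T_H) equal to W₂ = Q_m(1 − T_C/T_m) = Q_H·(T_m − T_C)/T_H gives T_H − T_m = T_m − T_C, so T_m = (T_H + T_C)/2 = (809.15 + 310.15)/2 = 560 K.

T_m ≈ 560 K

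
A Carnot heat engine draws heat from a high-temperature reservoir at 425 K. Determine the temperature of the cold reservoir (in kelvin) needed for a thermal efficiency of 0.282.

From η = 1 − T_C/T_H, T_C = T_H·(1 − η) = 425.00 × (1 − 0.282) = 305 K.

T_C ≈ 305 K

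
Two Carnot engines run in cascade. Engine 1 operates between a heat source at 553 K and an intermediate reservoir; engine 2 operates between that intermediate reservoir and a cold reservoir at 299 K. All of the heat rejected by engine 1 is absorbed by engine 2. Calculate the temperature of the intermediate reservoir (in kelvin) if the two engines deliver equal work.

T_m ≈ 426 K

For reversible stages Q_m = Q_H·(T_m/T_H). Setting W₁ = Q_H(1 − T_m/T_H) equal to W₂ = Q_m(1 − T_C/T_m) = Q_H·(T_m − T_C)/T_H gives T_H − T_m = T_m − T_C, so T_m = (T_H + T_C)/2 = (553.00 + 299.00)/2 = 426 K.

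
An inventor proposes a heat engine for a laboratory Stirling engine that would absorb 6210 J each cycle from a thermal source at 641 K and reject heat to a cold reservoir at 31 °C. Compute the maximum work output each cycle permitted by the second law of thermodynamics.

W_max ≈ 3263 J

T_C = 31 °C → 31 + 273.15 = 304.15 K.
The second-law ceiling is the Carnot efficiency, η_max = 1 − T_C/T_H = 1 − 304.15/641.00 = 0.5255.
W_max = η_max · Q_H = 0.5255 × 6210 = 3263 J.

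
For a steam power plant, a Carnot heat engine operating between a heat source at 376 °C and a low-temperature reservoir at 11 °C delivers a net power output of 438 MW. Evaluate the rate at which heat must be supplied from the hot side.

T_H = 376 °C → 376 + 273.15 = 649.15 K.
T_C = 11 °C → 11 + 273.15 = 284.15 K.
Carnot efficiency: η = 1 − T_C/T_H = 1 − 284.15/649.15 = 0.5623.
Q_H = W/η = 438/0.5623 = 779 MW.

Q̇_H ≈ 779 MW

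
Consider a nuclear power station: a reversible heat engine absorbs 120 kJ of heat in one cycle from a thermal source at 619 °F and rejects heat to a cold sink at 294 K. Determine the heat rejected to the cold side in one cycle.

Q_C ≈ 58.9 kJ

T_H = 619 °F → (619 − 32) × 5/9 = 326.11 °C = 599.26 K.
The Carnot efficiency is η = 1 − T_C/T_H = 1 − 294.00/599.26 = 0.5094.
For a reversible cycle Q_C/Q_H = T_C/T_H, so Q_C = 120 × 294.00/599.26 = 58.9 kJ.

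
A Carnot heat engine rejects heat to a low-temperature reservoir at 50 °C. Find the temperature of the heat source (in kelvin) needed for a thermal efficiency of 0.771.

T_C = 50 °C → 50 + 273.15 = 323.15 K.
From η = 1 − T_C/T_H, solving for T_H gives T_H = T_C/(1 − η) = 323.15/(1 − 0.771) = 1410 K.

T_H ≈ 1410 K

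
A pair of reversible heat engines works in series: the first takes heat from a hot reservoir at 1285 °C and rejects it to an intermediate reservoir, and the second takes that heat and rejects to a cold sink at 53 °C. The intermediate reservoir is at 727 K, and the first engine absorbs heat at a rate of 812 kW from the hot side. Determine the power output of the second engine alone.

T_H = 1285 °C → 1285 + 273.15 = 1558.15 K.
T_C = 53 °C → 53 + 273.15 = 326.15 K.
Heat entering the second stage: Q_m = Q_H·(T_m/T_H) = 812 × 727.00/1558.15 = 379 kW.
Second-stage efficiency η₂ = 1 − T_C/T_m = 1 − 326.15/727.00 = 0.5514, so W₂ = η₂·Q_m = 209 kW.

Ẇ₂ ≈ 209 kW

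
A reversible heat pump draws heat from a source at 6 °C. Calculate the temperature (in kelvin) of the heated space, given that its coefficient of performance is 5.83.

T_H ≈ 336.9 K

T_C = 6 °C → 6 + 273.15 = 279.15 K.
COP_HP = T_H/(T_H − T_C) ⇒ T_H = T_C·COP_HP/(COP_HP − 1) = 279.15 × 5.83/(5.83 − 1) = 336.9 K.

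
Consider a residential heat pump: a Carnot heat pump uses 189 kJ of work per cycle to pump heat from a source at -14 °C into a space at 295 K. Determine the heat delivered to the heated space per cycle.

T_C = -14 °C → -14 + 273.15 = 259.15 K.
COP_HP = T_H/(T_H − T_C) = 295.00/35.85 = 8.2287.
Q_H = COP_HP · W = 8.2287 × 189 = 1560 kJ.

Q_H ≈ 1560 kJ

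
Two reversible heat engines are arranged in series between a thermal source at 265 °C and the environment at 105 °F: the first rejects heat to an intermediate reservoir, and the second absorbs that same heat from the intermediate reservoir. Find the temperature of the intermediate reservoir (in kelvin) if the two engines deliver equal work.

T_H = 265 °C → 265 + 273.15 = 538.15 K.
T_C = 105 °F → (105 − 32) × 5/9 = 40.56 °C = 313.71 K.
For reversible stages Q_m = Q_H·(T_m/T_H). Setting W₁ = Q_H(1 − T_m/T_H) equal to W₂ = Q_m(1 − T_C/T_m) = Q_H·(T_m − T_C)/T_H gives T_H − T_m = T_m − T_C, so T_m = (T_H + T_C)/2 = (538.15 + 313.71)/2 = 426 K.

T_m ≈ 426 K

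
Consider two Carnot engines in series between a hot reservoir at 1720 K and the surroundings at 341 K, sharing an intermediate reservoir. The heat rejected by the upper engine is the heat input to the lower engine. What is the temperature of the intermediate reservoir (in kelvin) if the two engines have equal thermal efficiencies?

T_m ≈ 765.8 K

Equal efficiencies require 1 − T_m/T_H = 1 − T_C/T_m, i.e. T_m/T_H = T_C/T_m, so T_m = √(T_H·T_C) = √(1720.00 × 341.00) = 765.8 K.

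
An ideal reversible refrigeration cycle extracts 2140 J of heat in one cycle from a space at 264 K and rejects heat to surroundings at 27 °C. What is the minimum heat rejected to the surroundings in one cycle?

T_H = 27 °C → 27 + 273.15 = 300.15 K.
For a reversible cycle Q_H/Q_C = T_H/T_C, so Q_H = Q_C·T_H/T_C = 2140 × 300.15/264.00 = 2430 J.

Q_H ≈ 2430 J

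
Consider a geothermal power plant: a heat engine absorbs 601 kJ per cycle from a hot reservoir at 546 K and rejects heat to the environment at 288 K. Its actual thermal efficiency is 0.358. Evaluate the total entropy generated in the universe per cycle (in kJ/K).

W = η·Q_H = 0.358 × 601 = 215.2 kJ, so Q_C = Q_H − W = 385.8 kJ.
Reservoir entropy changes: ΔS_H = −Q_H/T_H = −601/546.00 = -1.101 kJ/K and ΔS_C = +Q_C/T_C = 385.8/288.00 = 1.340 kJ/K.
ΔS_univ = −Q_H/T_H + Q_C/T_C = 0.239 kJ/K (> 0, since η = 0.358 < η_Carnot = 0.473).

ΔS_univ ≈ 0.239 kJ/K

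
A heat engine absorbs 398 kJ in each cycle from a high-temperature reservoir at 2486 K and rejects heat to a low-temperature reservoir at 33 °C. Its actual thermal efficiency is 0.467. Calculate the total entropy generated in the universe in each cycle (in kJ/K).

ΔS_univ ≈ 0.5328 kJ/K

T_C = 33 °C → 33 + 273.15 = 306.15 K.
W = η·Q_H = 0.467 × 398 = 185.9 kJ, so Q_C = Q_H − W = 212.1 kJ.
Reservoir entropy changes: ΔS_H = −Q_H/T_H = −398/2486.00 = -0.1601 kJ/K and ΔS_C = +Q_C/T_C = 212.1/306.15 = 0.6929 kJ/K.
ΔS_univ = −Q_H/T_H + Q_C/T_C = 0.5328 kJ/K (> 0, since η = 0.467 < η_Carnot = 0.877).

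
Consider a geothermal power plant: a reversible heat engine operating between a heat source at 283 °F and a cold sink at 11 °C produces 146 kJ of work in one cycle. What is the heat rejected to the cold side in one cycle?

Q_C ≈ 323.0 kJ

T_H = 283 °F → (283 − 32) × 5/9 = 139.44 °C = 412.59 K.
T_C = 11 °C → 11 + 273.15 = 284.15 K.
η_rev = 1 − T_C/T_H = 1 − 284.15/412.59 = 0.3113.
Since Q_C/Q_H = T_C/T_H and Q_H = W/η, Q_C = W·T_C/(T_H − T_C) = 146 × 284.15/128.44 = 323.0 kJ.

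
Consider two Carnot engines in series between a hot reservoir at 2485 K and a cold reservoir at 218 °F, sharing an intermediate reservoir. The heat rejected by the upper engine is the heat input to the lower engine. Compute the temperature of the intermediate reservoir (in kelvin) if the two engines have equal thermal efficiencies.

T_m ≈ 967.2 K

T_C = 218 °F → (218 − 32) × 5/9 = 103.33 °C = 376.48 K.
Equal efficiencies require 1 − T_m/T_H = 1 − T_C/T_m, i.e. T_m/T_H = T_C/T_m, so T_m = √(T_H·T_C) = √(2485.00 × 376.48) = 967.2 K.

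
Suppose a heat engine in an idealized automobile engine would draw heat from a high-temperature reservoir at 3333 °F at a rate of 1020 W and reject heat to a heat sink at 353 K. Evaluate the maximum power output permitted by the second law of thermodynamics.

T_H = 3333 °F → (3333 − 32) × 5/9 = 1833.89 °C = 2107.04 K.
No engine can exceed the Carnot limit: η_max = 1 − T_C/T_H = 1 − 353.00/2107.04 = 0.8325.
W_max = η_max · Q_H = 0.8325 × 1020 = 849.1 W.

Ẇ_max ≈ 849.1 W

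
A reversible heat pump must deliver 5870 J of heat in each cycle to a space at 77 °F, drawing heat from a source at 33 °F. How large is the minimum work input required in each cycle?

T_H = 77 °F → (77 − 32) × 5/9 = 25.00 °C = 298.15 K.
T_C = 33 °F → (33 − 32) × 5/9 = 0.56 °C = 273.71 K.
For a reversible heat pump, COP_HP = T_H/(T_H − T_C) = 298.15/24.44 = 12.1970.
W = Q_H/COP_HP = 5870/12.1970 = 481 J.

W_in ≈ 481 J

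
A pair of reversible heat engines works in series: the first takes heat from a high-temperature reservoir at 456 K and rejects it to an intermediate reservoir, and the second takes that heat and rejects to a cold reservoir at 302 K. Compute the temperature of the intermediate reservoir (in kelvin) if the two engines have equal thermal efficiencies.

T_m ≈ 371 K

Equal efficiencies require 1 − T_m/T_H = 1 − T_C/T_m, i.e. T_m/T_H = T_C/T_m, so T_m = √(T_H·T_C) = √(456.00 × 302.00) = 371 K.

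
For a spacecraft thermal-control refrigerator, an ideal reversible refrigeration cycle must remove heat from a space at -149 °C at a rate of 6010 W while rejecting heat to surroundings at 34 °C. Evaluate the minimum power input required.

T_H = 34 °C → 34 + 273.15 = 307.15 K.
T_C = -149 °C → -149 + 273.15 = 124.15 K.
COP_R = T_C/(T_H − T_C) = 124.15/183.00 = 0.6784.
W = Q_C/COP_R = 6010/0.6784 = 8859 W.

Ẇ_in ≈ 8859 W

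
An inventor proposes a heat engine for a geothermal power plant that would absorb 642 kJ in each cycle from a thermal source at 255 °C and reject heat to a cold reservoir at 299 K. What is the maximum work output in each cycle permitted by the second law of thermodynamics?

W_max ≈ 279 kJ

T_H = 255 °C → 255 + 273.15 = 528.15 K.
By the Carnot theorem, η_max = 1 − T_C/T_H = 1 − 299.00/528.15 = 0.4339.
W_max = η_max · Q_H = 0.4339 × 642 = 279 kJ.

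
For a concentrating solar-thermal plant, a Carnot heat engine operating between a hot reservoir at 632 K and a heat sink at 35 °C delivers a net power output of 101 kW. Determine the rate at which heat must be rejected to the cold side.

T_C = 35 °C → 35 + 273.15 = 308.15 K.
Since the cycle is reversible, η = 1 − T_C/T_H = 1 − 308.15/632.00 = 0.5124.
Since Q_C/Q_H = T_C/T_H and Q_H = W/η, Q_C = W·T_C/(T_H − T_C) = 101 × 308.15/323.85 = 96.10 kW.

Q̇_C ≈ 96.10 kW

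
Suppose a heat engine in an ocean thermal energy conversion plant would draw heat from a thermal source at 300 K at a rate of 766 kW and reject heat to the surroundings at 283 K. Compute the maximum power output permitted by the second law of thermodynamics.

Ẇ_max ≈ 43.4 kW

No engine can exceed the Carnot limit: η_max = 1 − T_C/T_H = 1 − 283.00/300.00 = 0.0567.
W_max = η_max · Q_H = 0.0567 × 766 = 43.4 kW.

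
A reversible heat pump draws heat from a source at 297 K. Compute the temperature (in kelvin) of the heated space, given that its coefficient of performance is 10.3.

T_H ≈ 329 K

COP_HP = T_H/(T_H − T_C) ⇒ T_H = T_C·COP_HP/(COP_HP − 1) = 297.00 × 10.3/(10.3 − 1) = 329 K.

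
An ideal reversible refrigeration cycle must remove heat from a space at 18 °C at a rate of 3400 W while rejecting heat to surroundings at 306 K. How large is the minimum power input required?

T_C = 18 °C → 18 + 273.15 = 291.15 K.
For a reversible refrigerator, COP_R = T_C/(T_H − T_C) = 291.15/14.85 = 19.6061.
W = Q_C/COP_R = 3400/19.6061 = 173 W.

Ẇ_in ≈ 173 W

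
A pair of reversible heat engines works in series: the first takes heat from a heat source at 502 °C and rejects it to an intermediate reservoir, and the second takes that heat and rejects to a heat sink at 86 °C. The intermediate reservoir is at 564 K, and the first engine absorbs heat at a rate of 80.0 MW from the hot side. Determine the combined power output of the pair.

T_H = 502 °C → 502 + 273.15 = 775.15 K.
T_C = 86 °C → 86 + 273.15 = 359.15 K.
Two reversible stages in series are equivalent to a single Carnot engine between T_H and T_C, so η_total = 1 − T_C/T_H = 1 − 359.15/775.15 = 0.5367.
W_total = η_total · Q_H = 0.5367 × 80.0 = 42.9 MW.

Ẇ_total ≈ 42.9 MW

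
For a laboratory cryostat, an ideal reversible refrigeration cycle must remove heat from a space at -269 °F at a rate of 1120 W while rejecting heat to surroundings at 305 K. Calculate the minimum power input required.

Ẇ_in ≈ 2100 W

T_C = -269 °F → (-269 − 32) × 5/9 = -167.22 °C = 105.93 K.
The reversible coefficient of performance is COP_R = T_C/(T_H − T_C) = 105.93/199.07 = 0.5321.
W = Q_C/COP_R = 1120/0.5321 = 2100 W.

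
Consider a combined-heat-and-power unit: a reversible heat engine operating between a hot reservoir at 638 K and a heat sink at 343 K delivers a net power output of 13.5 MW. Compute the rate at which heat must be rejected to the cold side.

Q̇_C ≈ 15.7 MW

The Carnot efficiency is η = 1 − T_C/T_H = 1 − 343.00/638.00 = 0.4624.
Since Q_C/Q_H = T_C/T_H and Q_H = W/η, Q_C = W·T_C/(T_H − T_C) = 13.5 × 343.00/295.00 = 15.7 MW.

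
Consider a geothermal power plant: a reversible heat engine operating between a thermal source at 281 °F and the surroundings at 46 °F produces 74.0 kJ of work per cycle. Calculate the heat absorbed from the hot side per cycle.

Q_H ≈ 233.2 kJ

T_H = 281 °F → (281 − 32) × 5/9 = 138.33 °C = 411.48 K.
T_C = 46 °F → (46 − 32) × 5/9 = 7.78 °C = 280.93 K.
Since the cycle is reversible, η = 1 − T_C/T_H = 1 − 280.93/411.48 = 0.3173.
Q_H = W/η = 74.0/0.3173 = 233.2 kJ.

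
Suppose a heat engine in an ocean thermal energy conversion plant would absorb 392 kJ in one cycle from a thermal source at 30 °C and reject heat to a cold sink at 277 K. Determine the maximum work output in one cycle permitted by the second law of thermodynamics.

W_max ≈ 33.81 kJ

T_H = 30 °C → 30 + 273.15 = 303.15 K.
No engine can exceed the Carnot limit: η_max = 1 − T_C/T_H = 1 − 277.00/303.15 = 0.0863.
W_max = η_max · Q_H = 0.0863 × 392 = 33.81 kJ.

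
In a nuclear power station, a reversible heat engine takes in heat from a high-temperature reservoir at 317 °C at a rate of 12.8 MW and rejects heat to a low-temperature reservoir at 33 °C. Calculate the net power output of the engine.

Ẇ ≈ 6.16 MW

T_H = 317 °C → 317 + 273.15 = 590.15 K.
T_C = 33 °C → 33 + 273.15 = 306.15 K.
Since the cycle is reversible, η = 1 − T_C/T_H = 1 − 306.15/590.15 = 0.4812.
W = η·Q_H = 0.4812 × 12.8 = 6.16 MW.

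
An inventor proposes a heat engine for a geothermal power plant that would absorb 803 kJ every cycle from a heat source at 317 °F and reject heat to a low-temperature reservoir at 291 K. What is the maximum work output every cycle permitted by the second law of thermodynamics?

W_max ≈ 261.4 kJ

T_H = 317 °F → (317 − 32) × 5/9 = 158.33 °C = 431.48 K.
The upper bound on efficiency is η_max = 1 − T_C/T_H = 1 − 291.00/431.48 = 0.3256.
W_max = η_max · Q_H = 0.3256 × 803 = 261.4 kJ.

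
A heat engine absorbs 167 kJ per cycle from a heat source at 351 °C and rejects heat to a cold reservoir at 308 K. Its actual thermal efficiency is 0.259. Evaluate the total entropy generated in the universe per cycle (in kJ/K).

T_H = 351 °C → 351 + 273.15 = 624.15 K.
W = η·Q_H = 0.259 × 167 = 43.25 kJ, so Q_C = Q_H − W = 123.7 kJ.
Reservoir entropy changes: ΔS_H = −Q_H/T_H = −167/624.15 = -0.2676 kJ/K and ΔS_C = +Q_C/T_C = 123.7/308.00 = 0.4018 kJ/K.
ΔS_univ = −Q_H/T_H + Q_C/T_C = 0.134 kJ/K (> 0, since η = 0.259 < η_Carnot = 0.507).

ΔS_univ ≈ 0.134 kJ/K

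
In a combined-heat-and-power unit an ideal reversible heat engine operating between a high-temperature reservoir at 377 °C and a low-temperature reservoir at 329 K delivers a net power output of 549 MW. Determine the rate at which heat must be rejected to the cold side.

T_H = 377 °C → 377 + 273.15 = 650.15 K.
η_rev = 1 − T_C/T_H = 1 − 329.00/650.15 = 0.4940.
Since Q_C/Q_H = T_C/T_H and Q_H = W/η, Q_C = W·T_C/(T_H − T_C) = 549 × 329.00/321.15 = 562 MW.

Q̇_C ≈ 562 MW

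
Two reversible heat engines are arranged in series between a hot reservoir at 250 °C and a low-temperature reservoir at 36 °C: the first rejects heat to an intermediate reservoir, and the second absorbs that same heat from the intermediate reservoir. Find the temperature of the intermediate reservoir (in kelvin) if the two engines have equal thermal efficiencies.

T_H = 250 °C → 250 + 273.15 = 523.15 K.
T_C = 36 °C → 36 + 273.15 = 309.15 K.
Equal efficiencies require 1 − T_m/T_H = 1 − T_C/T_m, i.e. T_m/T_H = T_C/T_m, so T_m = √(T_H·T_C) = √(523.15 × 309.15) = 402 K.

T_m ≈ 402 K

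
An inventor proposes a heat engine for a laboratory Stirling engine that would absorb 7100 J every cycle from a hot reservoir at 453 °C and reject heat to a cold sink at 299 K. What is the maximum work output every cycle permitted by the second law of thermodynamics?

T_H = 453 °C → 453 + 273.15 = 726.15 K.
By the Carnot theorem, η_max = 1 − T_C/T_H = 1 − 299.00/726.15 = 0.5882.
W_max = η_max · Q_H = 0.5882 × 7100 = 4180 J.

W_max ≈ 4180 J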